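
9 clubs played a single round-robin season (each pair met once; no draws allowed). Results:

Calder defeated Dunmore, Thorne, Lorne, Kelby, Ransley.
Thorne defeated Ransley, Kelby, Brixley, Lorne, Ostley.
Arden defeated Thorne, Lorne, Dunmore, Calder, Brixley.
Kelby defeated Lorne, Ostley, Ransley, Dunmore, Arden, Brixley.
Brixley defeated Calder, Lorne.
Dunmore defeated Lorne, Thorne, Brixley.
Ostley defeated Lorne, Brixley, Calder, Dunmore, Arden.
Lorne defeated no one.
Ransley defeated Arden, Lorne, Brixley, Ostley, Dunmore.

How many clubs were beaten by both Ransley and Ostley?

4

Ransley beat: Arden, Brixley, Dunmore, Ostley, Lorne.
Ostley beat: Arden, Brixley, Dunmore, Calder, Lorne.
Both beat: Arden, Brixley, Dunmore, Lorne — 4.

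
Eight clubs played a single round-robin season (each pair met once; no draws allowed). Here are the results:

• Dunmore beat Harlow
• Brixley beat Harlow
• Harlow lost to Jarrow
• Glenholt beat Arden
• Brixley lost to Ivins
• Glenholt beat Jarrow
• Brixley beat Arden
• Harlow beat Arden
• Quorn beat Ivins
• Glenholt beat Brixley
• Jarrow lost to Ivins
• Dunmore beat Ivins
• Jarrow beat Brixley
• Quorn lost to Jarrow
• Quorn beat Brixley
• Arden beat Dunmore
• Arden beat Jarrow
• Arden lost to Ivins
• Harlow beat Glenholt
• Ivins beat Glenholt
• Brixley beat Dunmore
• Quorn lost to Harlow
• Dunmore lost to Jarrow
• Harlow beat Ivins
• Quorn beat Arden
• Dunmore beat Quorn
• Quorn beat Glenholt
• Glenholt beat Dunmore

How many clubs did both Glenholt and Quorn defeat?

2

Glenholt beat: Arden, Brixley, Dunmore, Jarrow.
Quorn beat: Arden, Brixley, Glenholt, Ivins.
Both beat: Arden, Brixley — 2.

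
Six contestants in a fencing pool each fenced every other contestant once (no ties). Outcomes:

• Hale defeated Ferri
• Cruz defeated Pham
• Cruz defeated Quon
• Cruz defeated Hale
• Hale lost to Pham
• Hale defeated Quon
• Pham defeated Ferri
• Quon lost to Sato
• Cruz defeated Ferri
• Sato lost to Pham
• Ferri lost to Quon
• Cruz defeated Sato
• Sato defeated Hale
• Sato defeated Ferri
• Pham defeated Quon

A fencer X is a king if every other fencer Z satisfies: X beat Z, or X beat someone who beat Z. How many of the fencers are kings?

Sato cannot reach Cruz, Pham in two steps.
Cruz reaches everyone (king).
Hale cannot reach Sato, Cruz, Pham in two steps.
Quon cannot reach Sato, Cruz, Hale, Pham in two steps.
Ferri cannot reach Sato, Cruz, Hale, Quon, Pham in two steps.
Pham cannot reach Cruz in two steps.
Kings: Cruz — 1.

1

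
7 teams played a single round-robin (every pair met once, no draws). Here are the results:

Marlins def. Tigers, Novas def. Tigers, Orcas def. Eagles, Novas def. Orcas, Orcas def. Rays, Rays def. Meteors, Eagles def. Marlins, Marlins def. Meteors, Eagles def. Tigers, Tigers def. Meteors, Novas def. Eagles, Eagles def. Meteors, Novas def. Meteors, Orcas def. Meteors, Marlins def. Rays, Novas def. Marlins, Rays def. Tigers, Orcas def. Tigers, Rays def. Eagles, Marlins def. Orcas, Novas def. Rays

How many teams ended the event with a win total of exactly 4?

2

Win totals: Meteors 0, Novas 6, Rays 3, Eagles 3, Tigers 1, Orcas 4, Marlins 4.
Exactly 4: Orcas, Marlins — 2 teams.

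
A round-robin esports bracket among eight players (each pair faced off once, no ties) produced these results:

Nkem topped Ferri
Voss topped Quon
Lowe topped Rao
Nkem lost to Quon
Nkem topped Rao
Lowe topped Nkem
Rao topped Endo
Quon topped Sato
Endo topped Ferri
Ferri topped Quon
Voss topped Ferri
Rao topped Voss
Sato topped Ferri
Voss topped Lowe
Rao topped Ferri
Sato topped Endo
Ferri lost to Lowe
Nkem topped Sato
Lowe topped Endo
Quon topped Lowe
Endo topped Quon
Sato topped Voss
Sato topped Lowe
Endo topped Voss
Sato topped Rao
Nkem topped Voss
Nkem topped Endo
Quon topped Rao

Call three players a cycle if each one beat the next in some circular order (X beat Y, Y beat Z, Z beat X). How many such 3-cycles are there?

Win totals: Endo 3, Rao 3, Quon 4, Sato 5, Voss 3, Nkem 5, Lowe 4, Ferri 1.
A player with w wins dominates both others in C(w,2) triples; summing gives 3 + 3 + 6 + 10 + 3 + 10 + 6 + 0 = 41 transitive triples.
Total triples C(8,3) = 56, so cyclic triples = 56 − 41 = 15.

15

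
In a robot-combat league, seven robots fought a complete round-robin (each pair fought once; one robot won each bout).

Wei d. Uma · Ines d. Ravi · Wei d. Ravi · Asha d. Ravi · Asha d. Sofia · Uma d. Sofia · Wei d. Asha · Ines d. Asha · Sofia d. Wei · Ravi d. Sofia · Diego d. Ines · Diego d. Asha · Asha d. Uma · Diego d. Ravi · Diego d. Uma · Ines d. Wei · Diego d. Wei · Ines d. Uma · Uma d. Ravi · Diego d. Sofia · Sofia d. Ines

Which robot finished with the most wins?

Diego

Win totals: Wei 3, Diego 6, Uma 2, Asha 3, Ines 4, Ravi 1, Sofia 2.
Diego leads with 6 wins (next highest: 4).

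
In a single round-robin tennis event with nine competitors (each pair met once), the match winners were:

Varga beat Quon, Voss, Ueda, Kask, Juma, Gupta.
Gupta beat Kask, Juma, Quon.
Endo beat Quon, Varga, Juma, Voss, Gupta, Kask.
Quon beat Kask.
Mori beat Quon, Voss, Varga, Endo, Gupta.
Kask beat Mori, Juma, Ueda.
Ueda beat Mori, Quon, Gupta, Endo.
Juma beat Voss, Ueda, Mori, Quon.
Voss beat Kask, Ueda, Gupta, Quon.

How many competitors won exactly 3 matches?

2

Win totals: Voss 4, Quon 1, Varga 6, Endo 6, Gupta 3, Ueda 4, Mori 5, Kask 3, Juma 4.
Exactly 3: Gupta, Kask — 2 competitors.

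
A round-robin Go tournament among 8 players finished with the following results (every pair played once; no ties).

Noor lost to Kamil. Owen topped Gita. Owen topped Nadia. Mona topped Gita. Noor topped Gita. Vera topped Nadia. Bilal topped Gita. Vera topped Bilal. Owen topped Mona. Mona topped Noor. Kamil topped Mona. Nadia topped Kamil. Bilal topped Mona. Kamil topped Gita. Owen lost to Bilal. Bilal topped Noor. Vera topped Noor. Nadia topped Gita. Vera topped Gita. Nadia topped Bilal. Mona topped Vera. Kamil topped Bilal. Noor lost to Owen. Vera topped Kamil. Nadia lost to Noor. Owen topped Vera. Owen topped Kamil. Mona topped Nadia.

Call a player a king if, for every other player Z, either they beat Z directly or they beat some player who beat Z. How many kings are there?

4

Kamil reaches everyone (king).
Bilal reaches everyone (king).
Owen reaches everyone (king).
Mona cannot reach Owen in two steps.
Nadia cannot reach Vera in two steps.
Vera reaches everyone (king).
Noor cannot reach Owen, Mona, Vera in two steps.
Gita cannot reach Kamil, Bilal, Owen, Mona, Nadia, Vera, Noor in two steps.
Kings: Kamil, Bilal, Owen, Vera — 4.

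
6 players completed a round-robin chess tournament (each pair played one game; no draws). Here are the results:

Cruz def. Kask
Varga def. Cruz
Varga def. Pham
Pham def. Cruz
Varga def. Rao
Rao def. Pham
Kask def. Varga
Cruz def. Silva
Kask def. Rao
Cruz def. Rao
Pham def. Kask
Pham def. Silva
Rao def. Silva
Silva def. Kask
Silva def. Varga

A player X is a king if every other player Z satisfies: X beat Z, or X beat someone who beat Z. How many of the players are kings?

6

Silva reaches everyone (king).
Cruz reaches everyone (king).
Rao reaches everyone (king).
Kask reaches everyone (king).
Varga reaches everyone (king).
Pham reaches everyone (king).
Kings: Silva, Cruz, Rao, Kask, Varga, Pham — 6.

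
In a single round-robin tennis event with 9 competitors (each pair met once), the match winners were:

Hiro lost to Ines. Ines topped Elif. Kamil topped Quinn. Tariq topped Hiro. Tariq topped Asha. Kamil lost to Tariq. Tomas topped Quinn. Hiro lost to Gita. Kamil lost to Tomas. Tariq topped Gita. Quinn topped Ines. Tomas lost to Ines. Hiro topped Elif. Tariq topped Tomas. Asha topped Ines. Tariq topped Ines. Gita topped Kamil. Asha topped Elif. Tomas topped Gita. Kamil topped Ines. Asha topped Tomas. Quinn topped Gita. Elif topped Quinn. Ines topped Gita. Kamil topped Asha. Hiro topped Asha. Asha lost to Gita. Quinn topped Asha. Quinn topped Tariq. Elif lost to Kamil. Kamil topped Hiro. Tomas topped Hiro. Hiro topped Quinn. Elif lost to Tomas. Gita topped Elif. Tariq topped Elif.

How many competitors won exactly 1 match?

1

Win totals: Tariq 7, Elif 1, Kamil 5, Quinn 4, Ines 4, Asha 3, Tomas 5, Hiro 3, Gita 4.
Exactly 1: Elif — 1 competitor.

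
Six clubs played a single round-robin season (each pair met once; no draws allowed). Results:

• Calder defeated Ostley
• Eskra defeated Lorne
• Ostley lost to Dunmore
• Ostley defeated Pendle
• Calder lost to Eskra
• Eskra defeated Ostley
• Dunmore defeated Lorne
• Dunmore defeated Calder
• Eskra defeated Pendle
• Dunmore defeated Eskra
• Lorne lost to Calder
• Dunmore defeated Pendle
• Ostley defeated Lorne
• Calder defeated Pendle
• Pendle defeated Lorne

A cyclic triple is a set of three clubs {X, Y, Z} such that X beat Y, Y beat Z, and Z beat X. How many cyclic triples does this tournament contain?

0

Of the C(6,3) = 20 triples, the cyclic ones are: none.
That is 0.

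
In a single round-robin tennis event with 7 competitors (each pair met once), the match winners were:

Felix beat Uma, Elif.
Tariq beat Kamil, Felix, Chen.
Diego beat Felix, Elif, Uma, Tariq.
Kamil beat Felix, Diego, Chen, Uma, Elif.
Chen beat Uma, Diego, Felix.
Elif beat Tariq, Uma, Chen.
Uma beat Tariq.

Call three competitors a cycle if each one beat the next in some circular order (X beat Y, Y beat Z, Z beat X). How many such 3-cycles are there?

Win totals: Diego 4, Felix 2, Uma 1, Elif 3, Kamil 5, Tariq 3, Chen 3.
A competitor with w wins dominates both others in C(w,2) triples; summing gives 6 + 1 + 0 + 3 + 10 + 3 + 3 = 26 transitive triples.
Total triples C(7,3) = 35, so cyclic triples = 35 − 26 = 9.

9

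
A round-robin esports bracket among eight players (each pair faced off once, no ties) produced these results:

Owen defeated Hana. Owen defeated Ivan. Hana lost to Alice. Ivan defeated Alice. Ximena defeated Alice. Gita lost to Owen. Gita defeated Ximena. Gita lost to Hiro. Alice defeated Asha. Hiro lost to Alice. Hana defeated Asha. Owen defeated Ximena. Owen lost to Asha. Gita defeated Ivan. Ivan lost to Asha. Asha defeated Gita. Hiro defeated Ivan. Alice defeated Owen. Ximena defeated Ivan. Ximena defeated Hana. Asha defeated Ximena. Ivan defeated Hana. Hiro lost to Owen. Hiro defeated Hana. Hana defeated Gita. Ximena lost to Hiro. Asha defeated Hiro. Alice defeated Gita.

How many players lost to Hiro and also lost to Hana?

1

Hiro beat: Hana, Ximena, Gita, Ivan.
Hana beat: Gita, Asha.
Both beat: Gita — 1.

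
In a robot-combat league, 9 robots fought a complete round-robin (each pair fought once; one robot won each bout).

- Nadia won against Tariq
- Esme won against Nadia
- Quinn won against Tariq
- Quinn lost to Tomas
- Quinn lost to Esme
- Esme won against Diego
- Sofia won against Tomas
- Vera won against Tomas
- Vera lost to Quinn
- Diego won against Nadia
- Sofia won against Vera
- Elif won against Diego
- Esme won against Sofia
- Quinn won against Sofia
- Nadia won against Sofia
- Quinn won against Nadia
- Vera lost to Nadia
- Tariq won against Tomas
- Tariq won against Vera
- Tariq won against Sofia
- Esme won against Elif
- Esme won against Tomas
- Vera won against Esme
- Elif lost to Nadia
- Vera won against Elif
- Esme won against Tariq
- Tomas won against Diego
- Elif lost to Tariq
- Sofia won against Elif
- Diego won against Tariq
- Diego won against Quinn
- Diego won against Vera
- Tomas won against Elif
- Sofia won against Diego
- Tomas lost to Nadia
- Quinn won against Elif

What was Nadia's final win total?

5

Nadia's results: beat Vera, Sofia, Elif, Tariq, Tomas; lost to Esme, Quinn, Diego.
That is 5 wins.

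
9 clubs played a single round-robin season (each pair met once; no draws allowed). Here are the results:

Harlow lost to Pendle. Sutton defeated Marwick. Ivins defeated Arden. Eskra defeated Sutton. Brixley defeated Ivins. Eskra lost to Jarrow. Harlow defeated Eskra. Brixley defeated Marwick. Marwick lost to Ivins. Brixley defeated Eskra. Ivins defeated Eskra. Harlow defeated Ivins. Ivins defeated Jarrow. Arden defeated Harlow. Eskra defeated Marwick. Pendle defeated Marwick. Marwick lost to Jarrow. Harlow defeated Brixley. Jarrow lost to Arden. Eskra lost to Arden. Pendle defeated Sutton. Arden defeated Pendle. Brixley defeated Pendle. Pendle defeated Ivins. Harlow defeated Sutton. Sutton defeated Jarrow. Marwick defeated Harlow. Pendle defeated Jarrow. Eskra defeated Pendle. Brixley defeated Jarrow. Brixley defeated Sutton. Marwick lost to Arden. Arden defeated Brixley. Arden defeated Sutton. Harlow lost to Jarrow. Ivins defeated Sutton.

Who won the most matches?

Arden

Win totals: Jarrow 3, Pendle 5, Ivins 5, Marwick 1, Sutton 2, Brixley 6, Harlow 4, Eskra 3, Arden 7.
Arden leads with 7 wins (next highest: 6).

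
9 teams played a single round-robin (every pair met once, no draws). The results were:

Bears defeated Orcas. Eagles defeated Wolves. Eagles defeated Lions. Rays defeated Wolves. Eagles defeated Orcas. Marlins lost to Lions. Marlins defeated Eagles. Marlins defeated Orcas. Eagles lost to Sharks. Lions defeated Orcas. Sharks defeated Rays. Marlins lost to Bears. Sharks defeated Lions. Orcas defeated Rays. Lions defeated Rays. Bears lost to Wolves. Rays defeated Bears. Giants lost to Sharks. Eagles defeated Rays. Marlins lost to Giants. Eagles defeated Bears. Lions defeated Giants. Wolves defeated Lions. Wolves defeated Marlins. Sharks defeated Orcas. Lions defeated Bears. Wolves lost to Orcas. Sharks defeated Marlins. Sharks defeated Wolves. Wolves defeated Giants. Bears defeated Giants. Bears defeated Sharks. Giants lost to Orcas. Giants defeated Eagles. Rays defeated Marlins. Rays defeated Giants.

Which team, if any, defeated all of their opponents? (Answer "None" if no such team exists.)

Highest win total is Sharks with 7 (out of 8 possible).
Sharks lost to Bears, so no team went undefeated.

None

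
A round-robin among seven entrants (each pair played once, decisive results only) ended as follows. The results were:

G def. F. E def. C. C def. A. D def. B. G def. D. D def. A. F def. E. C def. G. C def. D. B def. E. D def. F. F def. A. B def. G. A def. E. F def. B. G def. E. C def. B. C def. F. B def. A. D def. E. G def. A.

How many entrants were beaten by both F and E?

0

F beat: A, B, E.
E beat: C.
No one was beaten by both.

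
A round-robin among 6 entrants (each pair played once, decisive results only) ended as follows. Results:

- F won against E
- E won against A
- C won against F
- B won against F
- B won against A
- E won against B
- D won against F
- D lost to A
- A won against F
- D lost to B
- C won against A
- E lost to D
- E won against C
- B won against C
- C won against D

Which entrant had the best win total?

Win totals: A 2, B 4, C 3, D 2, E 3, F 1.
B leads with 4 wins (next highest: 3).

B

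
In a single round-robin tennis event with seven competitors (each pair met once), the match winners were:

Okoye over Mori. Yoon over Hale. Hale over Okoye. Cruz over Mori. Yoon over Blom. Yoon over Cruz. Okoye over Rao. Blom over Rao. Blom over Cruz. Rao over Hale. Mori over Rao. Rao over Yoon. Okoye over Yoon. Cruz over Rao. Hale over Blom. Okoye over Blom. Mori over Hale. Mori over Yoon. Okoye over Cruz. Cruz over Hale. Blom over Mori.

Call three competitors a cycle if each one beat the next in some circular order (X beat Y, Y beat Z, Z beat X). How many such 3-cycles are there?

11

Win totals: Rao 2, Mori 3, Blom 3, Cruz 3, Yoon 3, Hale 2, Okoye 5.
A competitor with w wins dominates both others in C(w,2) triples; summing gives 1 + 3 + 3 + 3 + 3 + 1 + 10 = 24 transitive triples.
Total triples C(7,3) = 35, so cyclic triples = 35 − 24 = 11.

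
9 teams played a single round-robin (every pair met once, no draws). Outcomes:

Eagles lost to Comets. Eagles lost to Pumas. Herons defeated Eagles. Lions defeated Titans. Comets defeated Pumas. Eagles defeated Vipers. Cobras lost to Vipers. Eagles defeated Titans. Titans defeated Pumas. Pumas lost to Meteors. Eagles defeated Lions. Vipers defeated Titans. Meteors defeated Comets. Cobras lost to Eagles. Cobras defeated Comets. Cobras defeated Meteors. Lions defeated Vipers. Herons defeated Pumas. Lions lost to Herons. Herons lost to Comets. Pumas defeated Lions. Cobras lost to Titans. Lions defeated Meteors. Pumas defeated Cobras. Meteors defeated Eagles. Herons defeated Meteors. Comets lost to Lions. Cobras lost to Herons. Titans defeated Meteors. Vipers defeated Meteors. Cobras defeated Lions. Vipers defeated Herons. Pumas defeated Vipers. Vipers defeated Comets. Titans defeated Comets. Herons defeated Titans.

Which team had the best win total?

Herons

Win totals: Herons 6, Vipers 5, Cobras 3, Titans 4, Lions 4, Pumas 4, Comets 3, Eagles 4, Meteors 3.
Herons leads with 6 wins (next highest: 5).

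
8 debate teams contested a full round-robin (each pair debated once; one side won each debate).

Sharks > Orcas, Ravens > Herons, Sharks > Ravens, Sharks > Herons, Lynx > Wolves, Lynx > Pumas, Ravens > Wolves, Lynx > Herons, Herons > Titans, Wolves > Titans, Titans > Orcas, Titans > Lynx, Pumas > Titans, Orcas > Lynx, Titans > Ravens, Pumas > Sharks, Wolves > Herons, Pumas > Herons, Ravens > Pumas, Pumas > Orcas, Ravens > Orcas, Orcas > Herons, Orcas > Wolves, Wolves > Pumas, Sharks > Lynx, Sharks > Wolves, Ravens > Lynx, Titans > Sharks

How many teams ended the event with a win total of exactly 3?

Win totals: Lynx 3, Sharks 5, Ravens 5, Pumas 4, Titans 4, Herons 1, Wolves 3, Orcas 3.
Exactly 3: Lynx, Wolves, Orcas — 3 teams.

3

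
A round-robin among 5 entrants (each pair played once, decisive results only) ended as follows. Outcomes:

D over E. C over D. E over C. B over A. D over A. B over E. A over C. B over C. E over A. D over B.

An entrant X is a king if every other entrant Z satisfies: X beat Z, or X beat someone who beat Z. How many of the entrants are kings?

A cannot reach B, E in two steps.
B reaches everyone (king).
C reaches everyone (king).
D reaches everyone (king).
E cannot reach B in two steps.
Kings: B, C, D — 3.

3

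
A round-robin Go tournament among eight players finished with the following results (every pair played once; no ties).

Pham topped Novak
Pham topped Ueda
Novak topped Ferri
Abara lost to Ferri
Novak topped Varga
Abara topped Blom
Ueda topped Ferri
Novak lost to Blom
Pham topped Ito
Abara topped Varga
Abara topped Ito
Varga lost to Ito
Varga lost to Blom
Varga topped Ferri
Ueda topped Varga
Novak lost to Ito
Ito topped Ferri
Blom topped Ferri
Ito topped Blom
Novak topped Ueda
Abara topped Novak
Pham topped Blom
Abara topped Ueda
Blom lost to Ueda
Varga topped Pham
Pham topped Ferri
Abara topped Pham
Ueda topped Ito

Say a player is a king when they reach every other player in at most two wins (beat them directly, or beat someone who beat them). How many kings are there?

7

Novak reaches everyone (king).
Blom cannot reach Ito in two steps.
Abara reaches everyone (king).
Ferri reaches everyone (king).
Varga reaches everyone (king).
Ito reaches everyone (king).
Ueda reaches everyone (king).
Pham reaches everyone (king).
Kings: Novak, Abara, Ferri, Varga, Ito, Ueda, Pham — 7.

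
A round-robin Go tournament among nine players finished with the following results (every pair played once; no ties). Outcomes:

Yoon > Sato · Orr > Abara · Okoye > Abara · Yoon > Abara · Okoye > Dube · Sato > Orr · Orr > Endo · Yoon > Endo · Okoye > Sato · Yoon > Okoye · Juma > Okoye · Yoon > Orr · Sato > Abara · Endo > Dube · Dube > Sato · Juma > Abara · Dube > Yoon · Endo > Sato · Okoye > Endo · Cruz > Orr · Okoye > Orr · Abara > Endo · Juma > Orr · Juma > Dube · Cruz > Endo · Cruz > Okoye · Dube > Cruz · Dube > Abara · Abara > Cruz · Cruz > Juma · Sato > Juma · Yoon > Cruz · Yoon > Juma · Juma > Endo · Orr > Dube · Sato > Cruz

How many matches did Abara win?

2

Abara's results: beat Endo, Cruz; lost to Orr, Sato, Dube, Okoye, Juma, Yoon.
That is 2 wins.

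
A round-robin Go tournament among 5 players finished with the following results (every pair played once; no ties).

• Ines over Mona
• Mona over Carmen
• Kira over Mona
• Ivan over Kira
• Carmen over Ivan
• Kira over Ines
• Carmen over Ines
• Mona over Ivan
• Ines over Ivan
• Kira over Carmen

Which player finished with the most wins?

Kira

Win totals: Carmen 2, Kira 3, Ivan 1, Mona 2, Ines 2.
Kira leads with 3 wins (next highest: 2).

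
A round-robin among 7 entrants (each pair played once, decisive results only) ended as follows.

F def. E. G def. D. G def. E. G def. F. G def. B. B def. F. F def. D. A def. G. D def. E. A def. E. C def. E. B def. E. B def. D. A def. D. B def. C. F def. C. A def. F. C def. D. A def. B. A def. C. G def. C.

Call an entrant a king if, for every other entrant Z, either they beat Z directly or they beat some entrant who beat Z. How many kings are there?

A reaches everyone (king).
B cannot reach A, G in two steps.
C cannot reach A, B, F, G in two steps.
D cannot reach A, B, C, F, G in two steps.
E cannot reach A, B, C, D, F, G in two steps.
F cannot reach A, B, G in two steps.
G cannot reach A in two steps.
Kings: A — 1.

1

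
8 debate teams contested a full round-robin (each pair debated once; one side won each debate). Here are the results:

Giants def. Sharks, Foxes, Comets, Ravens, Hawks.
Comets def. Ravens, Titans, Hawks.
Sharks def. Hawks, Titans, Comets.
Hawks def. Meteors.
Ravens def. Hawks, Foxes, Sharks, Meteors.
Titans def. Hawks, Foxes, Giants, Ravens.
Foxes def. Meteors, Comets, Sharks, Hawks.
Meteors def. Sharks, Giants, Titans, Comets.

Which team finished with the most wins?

Win totals: Comets 3, Meteors 4, Sharks 3, Ravens 4, Foxes 4, Giants 5, Hawks 1, Titans 4.
Giants leads with 5 wins (next highest: 4).

Giants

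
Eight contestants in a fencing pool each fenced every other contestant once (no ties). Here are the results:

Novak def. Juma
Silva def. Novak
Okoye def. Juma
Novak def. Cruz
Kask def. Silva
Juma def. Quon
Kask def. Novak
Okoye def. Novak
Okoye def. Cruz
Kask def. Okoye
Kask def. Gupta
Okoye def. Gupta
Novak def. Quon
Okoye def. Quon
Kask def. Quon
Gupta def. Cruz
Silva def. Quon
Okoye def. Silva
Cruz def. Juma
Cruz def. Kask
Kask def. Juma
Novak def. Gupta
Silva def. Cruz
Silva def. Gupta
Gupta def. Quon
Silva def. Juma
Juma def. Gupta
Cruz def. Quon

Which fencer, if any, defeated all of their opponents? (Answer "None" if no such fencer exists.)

Highest win total is Okoye with 6 (out of 7 possible).
Okoye lost to Kask, so no fencer went undefeated.

None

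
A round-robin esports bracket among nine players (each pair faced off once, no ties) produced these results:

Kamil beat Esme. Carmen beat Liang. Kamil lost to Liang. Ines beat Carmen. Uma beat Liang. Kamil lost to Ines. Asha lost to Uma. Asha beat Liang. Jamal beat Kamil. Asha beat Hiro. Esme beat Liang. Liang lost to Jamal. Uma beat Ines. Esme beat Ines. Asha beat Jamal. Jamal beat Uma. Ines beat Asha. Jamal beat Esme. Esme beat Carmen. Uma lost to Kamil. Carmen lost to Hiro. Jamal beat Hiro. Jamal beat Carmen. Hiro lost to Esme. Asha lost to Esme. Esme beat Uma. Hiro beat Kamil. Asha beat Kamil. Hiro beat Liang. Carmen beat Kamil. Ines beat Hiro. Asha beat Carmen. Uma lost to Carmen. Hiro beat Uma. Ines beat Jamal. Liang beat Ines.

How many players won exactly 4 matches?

Win totals: Uma 3, Kamil 2, Esme 6, Liang 2, Ines 5, Jamal 6, Carmen 3, Hiro 4, Asha 5.
Exactly 4: Hiro — 1 player.

1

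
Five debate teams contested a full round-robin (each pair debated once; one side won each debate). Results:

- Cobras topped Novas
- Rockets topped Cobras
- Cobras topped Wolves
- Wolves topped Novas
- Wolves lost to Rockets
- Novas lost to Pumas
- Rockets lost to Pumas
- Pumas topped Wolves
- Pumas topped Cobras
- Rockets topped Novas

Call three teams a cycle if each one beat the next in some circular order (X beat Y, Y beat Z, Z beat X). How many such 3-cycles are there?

0

Win totals: Rockets 3, Wolves 1, Novas 0, Pumas 4, Cobras 2.
A team with w wins dominates both others in C(w,2) triples; summing gives 3 + 0 + 0 + 6 + 1 = 10 transitive triples.
Total triples C(5,3) = 10, so cyclic triples = 10 − 10 = 0.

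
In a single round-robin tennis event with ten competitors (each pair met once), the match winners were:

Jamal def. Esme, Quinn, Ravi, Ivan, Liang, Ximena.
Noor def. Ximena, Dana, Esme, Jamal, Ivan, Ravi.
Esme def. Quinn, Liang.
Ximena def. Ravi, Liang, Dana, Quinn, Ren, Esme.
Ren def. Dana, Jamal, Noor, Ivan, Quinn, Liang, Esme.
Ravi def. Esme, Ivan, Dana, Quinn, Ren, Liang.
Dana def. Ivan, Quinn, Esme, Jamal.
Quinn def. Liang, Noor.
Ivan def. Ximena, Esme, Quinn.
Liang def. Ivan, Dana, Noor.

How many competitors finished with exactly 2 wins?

2

Win totals: Jamal 6, Liang 3, Esme 2, Ren 7, Dana 4, Ravi 6, Ivan 3, Quinn 2, Noor 6, Ximena 6.
Exactly 2: Esme, Quinn — 2 competitors.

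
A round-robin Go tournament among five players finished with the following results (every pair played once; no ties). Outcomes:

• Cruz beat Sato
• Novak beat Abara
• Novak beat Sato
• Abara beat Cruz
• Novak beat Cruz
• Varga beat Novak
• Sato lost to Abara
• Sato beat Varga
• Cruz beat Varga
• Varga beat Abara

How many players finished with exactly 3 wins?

Win totals: Cruz 2, Sato 1, Abara 2, Novak 3, Varga 2.
Exactly 3: Novak — 1 player.

1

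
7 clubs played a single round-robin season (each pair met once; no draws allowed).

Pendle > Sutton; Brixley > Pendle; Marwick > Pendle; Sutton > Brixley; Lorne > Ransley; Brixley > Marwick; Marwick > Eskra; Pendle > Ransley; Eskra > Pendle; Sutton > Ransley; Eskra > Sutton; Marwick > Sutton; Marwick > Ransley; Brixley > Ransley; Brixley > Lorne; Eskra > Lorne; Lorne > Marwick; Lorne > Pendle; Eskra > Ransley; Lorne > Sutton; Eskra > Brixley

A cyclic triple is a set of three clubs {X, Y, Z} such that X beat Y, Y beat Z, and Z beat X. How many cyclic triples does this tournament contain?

Win totals: Ransley 0, Lorne 4, Marwick 4, Pendle 2, Sutton 2, Eskra 5, Brixley 4.
A club with w wins dominates both others in C(w,2) triples; summing gives 0 + 6 + 6 + 1 + 1 + 10 + 6 = 30 transitive triples.
Total triples C(7,3) = 35, so cyclic triples = 35 − 30 = 5.

5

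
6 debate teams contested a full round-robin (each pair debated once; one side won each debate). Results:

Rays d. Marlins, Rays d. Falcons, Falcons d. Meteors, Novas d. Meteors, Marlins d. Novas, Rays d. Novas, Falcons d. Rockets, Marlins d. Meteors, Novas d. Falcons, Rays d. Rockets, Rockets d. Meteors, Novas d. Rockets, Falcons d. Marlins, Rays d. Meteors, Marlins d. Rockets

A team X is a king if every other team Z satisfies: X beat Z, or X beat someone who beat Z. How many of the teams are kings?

1

Rays reaches everyone (king).
Marlins cannot reach Rays in two steps.
Falcons cannot reach Rays in two steps.
Meteors cannot reach Rays, Marlins, Falcons, Novas, Rockets in two steps.
Novas cannot reach Rays in two steps.
Rockets cannot reach Rays, Marlins, Falcons, Novas in two steps.
Kings: Rays — 1.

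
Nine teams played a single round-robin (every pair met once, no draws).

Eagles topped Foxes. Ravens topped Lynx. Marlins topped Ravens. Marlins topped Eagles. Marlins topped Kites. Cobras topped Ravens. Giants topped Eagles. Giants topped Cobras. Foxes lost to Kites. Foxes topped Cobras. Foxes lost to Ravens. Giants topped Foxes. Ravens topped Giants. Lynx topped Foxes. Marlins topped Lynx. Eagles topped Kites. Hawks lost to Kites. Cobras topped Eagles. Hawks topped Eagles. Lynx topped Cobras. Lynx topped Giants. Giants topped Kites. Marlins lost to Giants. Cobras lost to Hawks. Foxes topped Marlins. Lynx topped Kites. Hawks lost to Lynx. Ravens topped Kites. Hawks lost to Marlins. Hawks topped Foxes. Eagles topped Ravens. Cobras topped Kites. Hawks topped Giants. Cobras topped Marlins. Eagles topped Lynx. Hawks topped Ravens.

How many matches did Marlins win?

Marlins' results: beat Eagles, Kites, Ravens, Lynx, Hawks; lost to Foxes, Cobras, Giants.
That is 5 wins.

5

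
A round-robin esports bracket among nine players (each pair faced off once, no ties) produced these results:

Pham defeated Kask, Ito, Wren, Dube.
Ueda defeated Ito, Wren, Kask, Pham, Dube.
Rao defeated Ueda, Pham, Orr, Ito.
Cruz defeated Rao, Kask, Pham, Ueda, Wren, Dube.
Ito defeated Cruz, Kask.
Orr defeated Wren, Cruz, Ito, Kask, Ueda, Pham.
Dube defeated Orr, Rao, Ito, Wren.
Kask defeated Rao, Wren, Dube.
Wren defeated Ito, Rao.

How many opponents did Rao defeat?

Rao's results: beat Orr, Pham, Ito, Ueda; lost to Wren, Kask, Cruz, Dube.
That is 4 wins.

4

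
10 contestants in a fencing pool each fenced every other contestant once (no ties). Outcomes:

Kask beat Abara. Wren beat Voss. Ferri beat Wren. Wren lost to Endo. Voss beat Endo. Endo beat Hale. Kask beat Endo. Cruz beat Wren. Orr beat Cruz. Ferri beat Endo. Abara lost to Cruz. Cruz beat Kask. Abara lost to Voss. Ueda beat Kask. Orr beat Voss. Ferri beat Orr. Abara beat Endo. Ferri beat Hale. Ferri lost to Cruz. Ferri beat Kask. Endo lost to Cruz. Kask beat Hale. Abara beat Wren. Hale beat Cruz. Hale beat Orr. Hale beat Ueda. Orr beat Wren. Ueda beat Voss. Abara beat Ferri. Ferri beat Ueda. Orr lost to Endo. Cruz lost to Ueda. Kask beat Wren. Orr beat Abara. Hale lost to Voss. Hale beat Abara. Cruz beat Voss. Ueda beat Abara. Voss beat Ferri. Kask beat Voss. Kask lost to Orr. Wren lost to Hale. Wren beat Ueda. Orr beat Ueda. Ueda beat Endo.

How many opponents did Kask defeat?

5

Kask's results: beat Hale, Abara, Wren, Endo, Voss; lost to Ueda, Orr, Cruz, Ferri.
That is 5 wins.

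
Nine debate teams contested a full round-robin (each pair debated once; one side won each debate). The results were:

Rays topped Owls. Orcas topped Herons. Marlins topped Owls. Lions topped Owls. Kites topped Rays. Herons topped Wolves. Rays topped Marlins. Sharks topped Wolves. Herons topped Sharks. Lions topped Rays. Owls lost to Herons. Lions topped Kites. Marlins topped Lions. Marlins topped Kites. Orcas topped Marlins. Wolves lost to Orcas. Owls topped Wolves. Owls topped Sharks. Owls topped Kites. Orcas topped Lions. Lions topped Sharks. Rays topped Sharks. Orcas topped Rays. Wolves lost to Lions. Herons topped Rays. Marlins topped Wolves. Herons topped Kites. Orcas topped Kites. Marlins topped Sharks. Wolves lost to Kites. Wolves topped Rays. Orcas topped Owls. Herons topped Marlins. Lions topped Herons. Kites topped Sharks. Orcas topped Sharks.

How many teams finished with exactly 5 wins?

Win totals: Owls 3, Herons 6, Orcas 8, Wolves 1, Marlins 5, Kites 3, Sharks 1, Rays 3, Lions 6.
Exactly 5: Marlins — 1 team.

1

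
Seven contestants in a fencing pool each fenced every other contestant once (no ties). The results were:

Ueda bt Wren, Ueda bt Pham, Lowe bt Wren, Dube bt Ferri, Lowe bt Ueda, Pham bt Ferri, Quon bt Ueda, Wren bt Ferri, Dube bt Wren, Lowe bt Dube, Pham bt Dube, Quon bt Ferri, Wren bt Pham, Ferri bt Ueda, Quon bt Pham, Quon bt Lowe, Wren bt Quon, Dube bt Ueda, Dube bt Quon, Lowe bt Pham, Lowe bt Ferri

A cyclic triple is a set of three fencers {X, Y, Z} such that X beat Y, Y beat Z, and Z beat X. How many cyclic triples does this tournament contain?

8

Win totals: Lowe 5, Wren 3, Dube 4, Ferri 1, Quon 4, Ueda 2, Pham 2.
A fencer with w wins dominates both others in C(w,2) triples; summing gives 10 + 3 + 6 + 0 + 6 + 1 + 1 = 27 transitive triples.
Total triples C(7,3) = 35, so cyclic triples = 35 − 27 = 8.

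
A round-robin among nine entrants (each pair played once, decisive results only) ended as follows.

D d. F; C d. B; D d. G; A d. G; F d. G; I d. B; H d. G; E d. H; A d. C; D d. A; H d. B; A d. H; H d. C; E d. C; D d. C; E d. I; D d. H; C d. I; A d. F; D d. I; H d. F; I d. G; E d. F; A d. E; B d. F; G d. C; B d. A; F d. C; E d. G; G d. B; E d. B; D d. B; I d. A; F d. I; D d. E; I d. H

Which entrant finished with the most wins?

D

Win totals: A 5, B 2, C 2, D 8, E 6, F 3, G 2, H 4, I 4.
D leads with 8 wins (next highest: 6).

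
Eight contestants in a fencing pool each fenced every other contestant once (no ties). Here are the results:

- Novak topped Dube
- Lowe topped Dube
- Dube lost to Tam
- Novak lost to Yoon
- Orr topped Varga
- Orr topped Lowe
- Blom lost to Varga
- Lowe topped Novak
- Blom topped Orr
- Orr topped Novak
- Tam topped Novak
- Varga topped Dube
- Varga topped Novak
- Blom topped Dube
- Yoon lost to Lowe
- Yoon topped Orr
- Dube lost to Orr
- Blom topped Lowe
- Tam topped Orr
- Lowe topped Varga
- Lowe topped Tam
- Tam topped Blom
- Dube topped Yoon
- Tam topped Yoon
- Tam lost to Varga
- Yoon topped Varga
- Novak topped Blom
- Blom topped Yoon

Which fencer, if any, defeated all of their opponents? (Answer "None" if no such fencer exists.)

Highest win total is Tam with 5 (out of 7 possible).
Tam lost to Varga, Lowe, so no fencer went undefeated.

None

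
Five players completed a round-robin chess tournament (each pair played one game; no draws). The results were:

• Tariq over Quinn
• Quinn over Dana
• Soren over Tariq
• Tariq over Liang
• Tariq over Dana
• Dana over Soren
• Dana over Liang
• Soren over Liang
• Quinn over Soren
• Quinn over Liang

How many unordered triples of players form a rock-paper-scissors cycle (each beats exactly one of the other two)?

Of the C(5,3) = 10 triples, the cyclic ones are: {Soren, Quinn, Tariq}; {Soren, Dana, Tariq}.
That is 2.

2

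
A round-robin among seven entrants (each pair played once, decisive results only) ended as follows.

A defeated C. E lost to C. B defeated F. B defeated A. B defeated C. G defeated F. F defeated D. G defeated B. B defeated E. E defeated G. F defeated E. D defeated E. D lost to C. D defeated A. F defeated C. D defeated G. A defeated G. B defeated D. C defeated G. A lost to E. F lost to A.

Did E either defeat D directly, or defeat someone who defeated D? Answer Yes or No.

E did not beat D directly.
E beat A, G, but each of them lost to D. No two-step path.

No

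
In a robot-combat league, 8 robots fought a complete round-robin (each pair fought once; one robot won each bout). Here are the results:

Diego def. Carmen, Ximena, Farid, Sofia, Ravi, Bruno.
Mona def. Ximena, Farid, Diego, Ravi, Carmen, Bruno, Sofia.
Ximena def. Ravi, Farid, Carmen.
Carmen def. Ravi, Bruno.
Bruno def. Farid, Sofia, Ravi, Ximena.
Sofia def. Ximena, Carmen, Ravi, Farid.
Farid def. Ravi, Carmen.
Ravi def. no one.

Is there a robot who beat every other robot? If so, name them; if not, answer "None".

Mona has 7 wins out of 7 opponents — a perfect record.

Mona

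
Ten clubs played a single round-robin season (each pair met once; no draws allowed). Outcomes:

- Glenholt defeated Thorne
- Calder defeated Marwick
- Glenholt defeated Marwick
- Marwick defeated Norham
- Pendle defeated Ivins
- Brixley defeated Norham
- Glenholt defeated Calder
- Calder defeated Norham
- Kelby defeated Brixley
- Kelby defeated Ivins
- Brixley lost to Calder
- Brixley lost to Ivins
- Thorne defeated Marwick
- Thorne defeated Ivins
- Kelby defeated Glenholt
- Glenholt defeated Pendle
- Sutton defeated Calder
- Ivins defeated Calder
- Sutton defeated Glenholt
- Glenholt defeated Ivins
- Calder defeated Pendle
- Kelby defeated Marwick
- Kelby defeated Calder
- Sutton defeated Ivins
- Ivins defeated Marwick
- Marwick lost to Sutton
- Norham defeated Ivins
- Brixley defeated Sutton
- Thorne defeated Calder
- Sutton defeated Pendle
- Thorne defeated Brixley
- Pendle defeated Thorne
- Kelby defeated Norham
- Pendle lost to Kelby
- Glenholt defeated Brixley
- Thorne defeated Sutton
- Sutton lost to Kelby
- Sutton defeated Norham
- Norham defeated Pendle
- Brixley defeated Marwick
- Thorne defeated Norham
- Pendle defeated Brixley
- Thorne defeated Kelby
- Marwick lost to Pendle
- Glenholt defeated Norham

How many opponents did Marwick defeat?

Marwick's results: beat Norham; lost to Glenholt, Calder, Kelby, Brixley, Sutton, Thorne, Ivins, Pendle.
That is 1 win.

1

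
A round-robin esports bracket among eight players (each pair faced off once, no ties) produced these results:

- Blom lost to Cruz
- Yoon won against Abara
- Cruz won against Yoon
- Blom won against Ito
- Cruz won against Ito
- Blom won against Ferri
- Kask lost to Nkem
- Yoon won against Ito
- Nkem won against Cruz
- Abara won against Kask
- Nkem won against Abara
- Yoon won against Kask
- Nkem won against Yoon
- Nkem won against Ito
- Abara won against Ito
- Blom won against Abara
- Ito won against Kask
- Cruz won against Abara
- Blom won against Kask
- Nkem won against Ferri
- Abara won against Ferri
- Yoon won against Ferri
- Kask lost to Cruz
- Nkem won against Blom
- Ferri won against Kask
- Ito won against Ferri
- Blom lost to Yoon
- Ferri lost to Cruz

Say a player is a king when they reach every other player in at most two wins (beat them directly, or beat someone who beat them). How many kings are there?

Nkem reaches everyone (king).
Ferri cannot reach Nkem, Ito, Yoon, Cruz, Abara, Blom in two steps.
Ito cannot reach Nkem, Yoon, Cruz, Abara, Blom in two steps.
Kask cannot reach Nkem, Ferri, Ito, Yoon, Cruz, Abara, Blom in two steps.
Yoon cannot reach Nkem, Cruz in two steps.
Cruz cannot reach Nkem in two steps.
Abara cannot reach Nkem, Yoon, Cruz, Blom in two steps.
Blom cannot reach Nkem, Yoon, Cruz in two steps.
Kings: Nkem — 1.

1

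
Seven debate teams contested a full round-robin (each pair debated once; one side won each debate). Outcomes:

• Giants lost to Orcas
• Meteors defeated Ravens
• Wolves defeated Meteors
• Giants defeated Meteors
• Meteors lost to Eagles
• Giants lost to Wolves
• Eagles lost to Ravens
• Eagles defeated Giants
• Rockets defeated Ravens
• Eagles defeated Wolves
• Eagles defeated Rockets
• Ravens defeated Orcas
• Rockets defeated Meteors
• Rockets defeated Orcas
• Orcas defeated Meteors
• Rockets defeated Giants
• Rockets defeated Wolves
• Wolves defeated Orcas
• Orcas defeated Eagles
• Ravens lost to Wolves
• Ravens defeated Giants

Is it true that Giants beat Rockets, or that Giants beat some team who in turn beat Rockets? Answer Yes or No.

Giants did not beat Rockets directly.
Giants beat Meteors, but each of them lost to Rockets. No two-step path.

No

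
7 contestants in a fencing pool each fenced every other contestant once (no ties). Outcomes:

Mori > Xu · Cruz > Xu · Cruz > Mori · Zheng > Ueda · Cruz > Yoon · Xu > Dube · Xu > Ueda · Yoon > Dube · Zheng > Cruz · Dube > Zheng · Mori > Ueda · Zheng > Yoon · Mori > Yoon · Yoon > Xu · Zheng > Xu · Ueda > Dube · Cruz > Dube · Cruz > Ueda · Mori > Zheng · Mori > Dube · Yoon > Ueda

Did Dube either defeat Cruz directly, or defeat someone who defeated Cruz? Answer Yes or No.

Yes

Dube did not beat Cruz directly.
Dube beat Zheng. Of those, Zheng beat Cruz.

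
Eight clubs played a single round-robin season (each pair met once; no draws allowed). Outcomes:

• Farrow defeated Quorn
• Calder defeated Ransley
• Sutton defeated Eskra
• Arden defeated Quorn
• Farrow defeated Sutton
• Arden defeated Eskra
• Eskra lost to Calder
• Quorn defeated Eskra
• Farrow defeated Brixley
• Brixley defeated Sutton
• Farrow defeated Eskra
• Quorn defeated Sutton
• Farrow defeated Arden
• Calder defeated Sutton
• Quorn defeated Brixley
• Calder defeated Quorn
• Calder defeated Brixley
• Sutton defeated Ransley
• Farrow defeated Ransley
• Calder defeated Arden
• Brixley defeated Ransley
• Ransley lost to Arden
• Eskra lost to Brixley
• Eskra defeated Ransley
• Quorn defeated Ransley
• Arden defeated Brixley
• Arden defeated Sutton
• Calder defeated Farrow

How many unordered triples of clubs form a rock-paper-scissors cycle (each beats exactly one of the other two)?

0

Win totals: Brixley 3, Ransley 0, Sutton 2, Farrow 6, Quorn 4, Arden 5, Calder 7, Eskra 1.
A club with w wins dominates both others in C(w,2) triples; summing gives 3 + 0 + 1 + 15 + 6 + 10 + 21 + 0 = 56 transitive triples.
Total triples C(8,3) = 56, so cyclic triples = 56 − 56 = 0.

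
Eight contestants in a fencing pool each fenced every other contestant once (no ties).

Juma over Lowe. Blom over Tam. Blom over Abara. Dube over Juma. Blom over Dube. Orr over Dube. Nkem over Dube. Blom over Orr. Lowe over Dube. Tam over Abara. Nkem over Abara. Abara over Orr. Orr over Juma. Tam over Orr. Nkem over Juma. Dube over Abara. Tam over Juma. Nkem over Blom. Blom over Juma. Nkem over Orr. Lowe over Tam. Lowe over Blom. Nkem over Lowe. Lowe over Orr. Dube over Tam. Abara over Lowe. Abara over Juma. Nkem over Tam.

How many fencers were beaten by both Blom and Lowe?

3

Blom beat: Tam, Dube, Orr, Juma, Abara.
Lowe beat: Tam, Dube, Orr, Blom.
Both beat: Tam, Dube, Orr — 3.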